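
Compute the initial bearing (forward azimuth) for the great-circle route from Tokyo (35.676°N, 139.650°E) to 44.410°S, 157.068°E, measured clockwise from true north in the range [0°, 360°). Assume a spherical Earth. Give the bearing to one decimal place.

Δλ = 157.068 − 139.650 = 17.418°.
θ = atan2( sin Δλ · cos φ₂ , cos φ₁ · sin φ₂ − sin φ₁ · cos φ₂ · cos Δλ )
  = atan2(0.21383, -0.96596) = 167.518° → normalised to [0°, 360°): 167.518°.

167.5°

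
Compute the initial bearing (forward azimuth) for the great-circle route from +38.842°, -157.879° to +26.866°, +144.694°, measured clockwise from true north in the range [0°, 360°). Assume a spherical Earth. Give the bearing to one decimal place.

273.9°

Δλ = 144.694 − -157.879 = 302.573°; wrapped into (−180°, 180°]: -57.427°.
θ = atan2( sin Δλ · cos φ₂ , cos φ₁ · sin φ₂ − sin φ₁ · cos φ₂ · cos Δλ )
  = atan2(-0.75175, 0.05077) = -86.136° → normalised to [0°, 360°): 273.864°.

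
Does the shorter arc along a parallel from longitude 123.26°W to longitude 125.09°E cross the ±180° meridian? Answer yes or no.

Yes

Naïve |125.09 − -123.26| = 248.35° > 180°, so the shorter arc goes the other way round — across 180°.
Signed shortest Δλ = ((125.09 − -123.26 + 180) mod 360) − 180 = -111.65°.
Going west by 111.65° from -123.26° passes through 180° before reaching +125.09°.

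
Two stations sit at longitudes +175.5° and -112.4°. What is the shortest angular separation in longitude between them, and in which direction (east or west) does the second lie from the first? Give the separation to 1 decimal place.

72.1° east

Raw difference: -112.4 − 175.5 = -287.9°.
Normalise into (−180°, 180°]: -287.9° + 360° = 72.1°.
Positive ⇒ the second point lies to the east; separation 72.1°.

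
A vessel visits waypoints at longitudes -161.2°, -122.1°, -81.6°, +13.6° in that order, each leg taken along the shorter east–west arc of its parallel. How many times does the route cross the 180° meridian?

Leg 1: -161.2° → -122.1°, shortest Δλ = 39.1° (east) — does not cross 180°.
Leg 2: -122.1° → -81.6°, shortest Δλ = 40.5° (east) — does not cross 180°.
Leg 3: -81.6° → +13.6°, shortest Δλ = 95.2° (east) — does not cross 180°.
Total crossings: 0.

0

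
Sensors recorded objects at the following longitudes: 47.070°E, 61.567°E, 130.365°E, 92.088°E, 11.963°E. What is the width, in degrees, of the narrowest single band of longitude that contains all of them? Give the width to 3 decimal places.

Sort the longitudes: +11.963°, +47.070°, +61.567°, +92.088°, +130.365°.
Eastward gaps between consecutive values (wrapping around): 35.107°, 14.497°, 30.521°, 38.277°, 241.598°.
Largest gap = 241.598° ⇒ minimal covering band is its complement: 360° − 241.598° = 118.402°.
Band runs from +11.963° eastward to +130.365°.

118.402°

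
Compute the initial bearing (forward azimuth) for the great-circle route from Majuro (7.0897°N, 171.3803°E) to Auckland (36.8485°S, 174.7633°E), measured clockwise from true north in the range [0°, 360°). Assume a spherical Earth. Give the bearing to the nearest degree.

176°

Δλ = 174.7633 − 171.3803 = 3.3830°.
θ = atan2( sin Δλ · cos φ₂ , cos φ₁ · sin φ₂ − sin φ₁ · cos φ₂ · cos Δλ )
  = atan2(0.04722, -0.69371) = 176.106° → normalised to [0°, 360°): 176.106°.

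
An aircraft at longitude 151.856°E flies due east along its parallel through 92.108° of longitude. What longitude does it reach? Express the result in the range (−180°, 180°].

116.036°W

Start at +151.856°; shift +92.108° → +243.964°.
+243.964° lies outside (−180°, 180°]; subtract 360° → -116.036°.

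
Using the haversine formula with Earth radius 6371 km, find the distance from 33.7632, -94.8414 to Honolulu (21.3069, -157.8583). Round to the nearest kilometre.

6272 km

Δλ = -157.8583 − -94.8414 = -63.0169°.
Δφ = 21.3069 − 33.7632 = -12.4563°.
a = sin²(Δφ/2) + cos φ₁ · cos φ₂ · sin²(Δλ/2) = 0.223318.
c = 2·atan2(√a, √(1−a)) = 0.98440 rad → d = 6371·c ≈ 6271.61 km.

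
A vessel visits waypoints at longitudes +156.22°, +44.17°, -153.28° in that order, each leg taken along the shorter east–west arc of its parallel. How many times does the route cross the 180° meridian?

Leg 1: +156.22° → +44.17°, shortest Δλ = -112.05° (west) — does not cross 180°.
Leg 2: +44.17° → -153.28°, shortest Δλ = 162.55° (east) — crosses 180°.
Total crossings: 1.

1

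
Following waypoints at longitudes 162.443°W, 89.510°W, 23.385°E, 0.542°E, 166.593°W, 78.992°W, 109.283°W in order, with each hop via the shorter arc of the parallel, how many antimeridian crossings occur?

0

Leg 1: -162.443° → -89.510°, shortest Δλ = 72.933° (east) — does not cross 180°.
Leg 2: -89.510° → +23.385°, shortest Δλ = 112.895° (east) — does not cross 180°.
Leg 3: +23.385° → +0.542°, shortest Δλ = -22.843° (west) — does not cross 180°.
Leg 4: +0.542° → -166.593°, shortest Δλ = -167.135° (west) — does not cross 180°.
Leg 5: -166.593° → -78.992°, shortest Δλ = 87.601° (east) — does not cross 180°.
Leg 6: -78.992° → -109.283°, shortest Δλ = -30.291° (west) — does not cross 180°.
Total crossings: 0.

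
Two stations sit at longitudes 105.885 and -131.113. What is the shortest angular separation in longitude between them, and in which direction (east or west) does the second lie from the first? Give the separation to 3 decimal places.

123.002° east

Raw difference: -131.113 − 105.885 = -236.998°.
Normalise into (−180°, 180°]: -236.998° + 360° = 123.002°.
Positive ⇒ the second point lies to the east; separation 123.002°.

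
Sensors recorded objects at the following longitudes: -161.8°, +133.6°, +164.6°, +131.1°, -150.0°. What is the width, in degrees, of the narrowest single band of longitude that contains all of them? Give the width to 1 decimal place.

Sort the longitudes: -161.8°, -150.0°, +131.1°, +133.6°, +164.6°.
Eastward gaps between consecutive values (wrapping around): 11.8°, 281.1°, 2.5°, 31.0°, 33.6°.
Largest gap = 281.1° ⇒ minimal covering band is its complement: 360° − 281.1° = 78.9°.
Band runs from +131.1° eastward to -150.0°, crossing the antimeridian.

78.9°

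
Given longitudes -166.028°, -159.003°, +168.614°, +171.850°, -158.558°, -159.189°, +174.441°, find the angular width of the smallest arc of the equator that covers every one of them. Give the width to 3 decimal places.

Sort the longitudes: -166.028°, -159.189°, -159.003°, -158.558°, +168.614°, +171.850°, +174.441°.
Eastward gaps between consecutive values (wrapping around): 6.839°, 0.186°, 0.445°, 327.172°, 3.236°, 2.591°, 19.531°.
Largest gap = 327.172° ⇒ minimal covering band is its complement: 360° − 327.172° = 32.828°.
Band runs from +168.614° eastward to -158.558°, crossing the antimeridian.

32.828°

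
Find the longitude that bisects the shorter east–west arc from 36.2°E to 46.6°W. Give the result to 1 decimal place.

Signed shortest Δλ from +36.2° to -46.6° is -82.8°.
Midpoint longitude = +36.2° + (-82.8°)/2 = +36.2° − 41.4° = -5.2°.

5.2°W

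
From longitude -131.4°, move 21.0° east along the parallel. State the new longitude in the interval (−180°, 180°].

Start at -131.4°; shift +21.0° → -110.4°.
-110.4° already lies in (−180°, 180°].

-110.4°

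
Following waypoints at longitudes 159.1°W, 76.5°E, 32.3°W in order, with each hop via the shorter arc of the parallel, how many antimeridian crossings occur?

Leg 1: -159.1° → +76.5°, shortest Δλ = -124.4° (west) — crosses 180°.
Leg 2: +76.5° → -32.3°, shortest Δλ = -108.8° (west) — does not cross 180°.
Total crossings: 1.

1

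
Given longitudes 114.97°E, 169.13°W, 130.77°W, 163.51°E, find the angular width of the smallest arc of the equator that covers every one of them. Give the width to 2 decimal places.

Sort the longitudes: -169.13°, -130.77°, +114.97°, +163.51°.
Eastward gaps between consecutive values (wrapping around): 38.36°, 245.74°, 48.54°, 27.36°.
Largest gap = 245.74° ⇒ minimal covering band is its complement: 360° − 245.74° = 114.26°.
Band runs from +114.97° eastward to -130.77°, crossing the antimeridian.

114.26°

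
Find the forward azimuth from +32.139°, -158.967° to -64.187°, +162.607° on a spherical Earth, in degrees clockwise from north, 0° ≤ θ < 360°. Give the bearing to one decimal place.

Δλ = 162.607 − -158.967 = 321.574°; wrapped into (−180°, 180°]: -38.426°.
θ = atan2( sin Δλ · cos φ₂ , cos φ₁ · sin φ₂ − sin φ₁ · cos φ₂ · cos Δλ )
  = atan2(-0.27062, -0.94374) = -163.999° → normalised to [0°, 360°): 196.001°.

196.0°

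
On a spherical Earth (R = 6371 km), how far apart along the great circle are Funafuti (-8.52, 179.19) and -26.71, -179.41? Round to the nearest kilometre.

2028 km

Δλ = -179.41 − 179.19 = -358.60°; wrapped into (−180°, 180°]: 1.40°.
Δφ = -26.71 − -8.52 = -18.19°.
a = sin²(Δφ/2) + cos φ₁ · cos φ₂ · sin²(Δλ/2) = 0.025119.
c = 2·atan2(√a, √(1−a)) = 0.31832 rad → d = 6371·c ≈ 2028.01 km.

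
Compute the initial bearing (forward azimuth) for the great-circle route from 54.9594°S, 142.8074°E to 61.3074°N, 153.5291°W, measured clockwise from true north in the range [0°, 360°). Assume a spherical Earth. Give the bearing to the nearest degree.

32°

Δλ = -153.5291 − 142.8074 = -296.3365°; wrapped into (−180°, 180°]: 63.6635°.
θ = atan2( sin Δλ · cos φ₂ , cos φ₁ · sin φ₂ − sin φ₁ · cos φ₂ · cos Δλ )
  = atan2(0.43028, 0.67805) = 32.399° → normalised to [0°, 360°): 32.399°.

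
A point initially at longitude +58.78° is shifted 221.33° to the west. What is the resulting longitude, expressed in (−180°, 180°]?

-162.55°

Start at +58.78°; shift −221.33° → -162.55°.
-162.55° already lies in (−180°, 180°].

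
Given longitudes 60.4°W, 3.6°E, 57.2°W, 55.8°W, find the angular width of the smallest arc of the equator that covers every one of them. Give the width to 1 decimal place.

64.0°

Sort the longitudes: -60.4°, -57.2°, -55.8°, +3.6°.
Eastward gaps between consecutive values (wrapping around): 3.2°, 1.4°, 59.4°, 296.0°.
Largest gap = 296.0° ⇒ minimal covering band is its complement: 360° − 296.0° = 64.0°.
Band runs from -60.4° eastward to +3.6°.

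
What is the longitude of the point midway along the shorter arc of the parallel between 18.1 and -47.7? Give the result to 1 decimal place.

-14.8°

Signed shortest Δλ from +18.1° to -47.7° is -65.8°.
Midpoint longitude = +18.1° + (-65.8°)/2 = +18.1° − 32.9° = -14.8°.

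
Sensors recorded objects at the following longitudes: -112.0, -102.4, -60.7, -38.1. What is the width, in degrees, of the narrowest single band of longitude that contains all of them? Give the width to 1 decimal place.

73.9°

Sort the longitudes: -112.0°, -102.4°, -60.7°, -38.1°.
Eastward gaps between consecutive values (wrapping around): 9.6°, 41.7°, 22.6°, 286.1°.
Largest gap = 286.1° ⇒ minimal covering band is its complement: 360° − 286.1° = 73.9°.
Band runs from -112.0° eastward to -38.1°.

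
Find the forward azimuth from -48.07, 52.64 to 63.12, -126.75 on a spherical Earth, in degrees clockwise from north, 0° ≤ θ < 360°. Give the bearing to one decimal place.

358.9°

Δλ = -126.75 − 52.64 = -179.39°.
θ = atan2( sin Δλ · cos φ₂ , cos φ₁ · sin φ₂ − sin φ₁ · cos φ₂ · cos Δλ )
  = atan2(-0.00481, 0.25968) = -1.062° → normalised to [0°, 360°): 358.938°.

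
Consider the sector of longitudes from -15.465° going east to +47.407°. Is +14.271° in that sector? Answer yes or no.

Yes

Band width going east from -15.465° to +47.407°: ((47.407 − -15.465) mod 360) = 62.872°.
Offset of +14.271° east of the west edge: ((14.271 − -15.465) mod 360) = 29.736°.
29.736° ≤ 62.872° ⇒ inside.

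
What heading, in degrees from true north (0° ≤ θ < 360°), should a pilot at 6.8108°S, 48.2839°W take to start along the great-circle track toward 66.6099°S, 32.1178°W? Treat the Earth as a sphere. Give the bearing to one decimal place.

172.7°

Δλ = -32.1178 − -48.2839 = 16.1661°.
θ = atan2( sin Δλ · cos φ₂ , cos φ₁ · sin φ₂ − sin φ₁ · cos φ₂ · cos Δλ )
  = atan2(0.11053, -0.86613) = 172.728° → normalised to [0°, 360°): 172.728°.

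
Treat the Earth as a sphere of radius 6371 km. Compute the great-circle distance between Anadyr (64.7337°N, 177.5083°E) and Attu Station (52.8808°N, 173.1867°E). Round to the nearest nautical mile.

724 nmi

Δλ = 173.1867 − 177.5083 = -4.3216°.
Δφ = 52.8808 − 64.7337 = -11.8529°.
a = sin²(Δφ/2) + cos φ₁ · cos φ₂ · sin²(Δλ/2) = 0.011027.
c = 2·atan2(√a, √(1−a)) = 0.21041 rad → d = 6371·c ≈ 1340.51 km ≈ 723.82 nmi.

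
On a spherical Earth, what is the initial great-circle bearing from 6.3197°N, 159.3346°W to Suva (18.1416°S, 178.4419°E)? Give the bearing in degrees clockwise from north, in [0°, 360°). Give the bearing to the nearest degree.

Δλ = 178.4419 − -159.3346 = 337.7765°; wrapped into (−180°, 180°]: -22.2235°.
θ = atan2( sin Δλ · cos φ₂ , cos φ₁ · sin φ₂ − sin φ₁ · cos φ₂ · cos Δλ )
  = atan2(-0.35942, -0.40631) = -138.504° → normalised to [0°, 360°): 221.496°.

221°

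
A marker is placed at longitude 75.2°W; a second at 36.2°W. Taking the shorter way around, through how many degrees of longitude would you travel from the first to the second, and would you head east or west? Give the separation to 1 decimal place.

39.0° east

Raw difference: -36.2 − -75.2 = 39.0°.
Normalise into (−180°, 180°]: 39.0° stays 39.0°.
Positive ⇒ the second point lies to the east; separation 39.0°.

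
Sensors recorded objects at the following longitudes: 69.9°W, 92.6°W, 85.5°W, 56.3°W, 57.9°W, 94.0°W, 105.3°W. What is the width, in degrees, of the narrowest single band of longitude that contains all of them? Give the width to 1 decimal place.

49.0°

Sort the longitudes: -105.3°, -94.0°, -92.6°, -85.5°, -69.9°, -57.9°, -56.3°.
Eastward gaps between consecutive values (wrapping around): 11.3°, 1.4°, 7.1°, 15.6°, 12.0°, 1.6°, 311.0°.
Largest gap = 311.0° ⇒ minimal covering band is its complement: 360° − 311.0° = 49.0°.
Band runs from -105.3° eastward to -56.3°.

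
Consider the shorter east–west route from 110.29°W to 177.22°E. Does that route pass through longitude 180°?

Naïve |177.22 − -110.29| = 287.51° > 180°, so the shorter arc goes the other way round — across 180°.
Signed shortest Δλ = ((177.22 − -110.29 + 180) mod 360) − 180 = -72.49°.
Going west by 72.49° from -110.29° passes through 180° before reaching +177.22°.

Yes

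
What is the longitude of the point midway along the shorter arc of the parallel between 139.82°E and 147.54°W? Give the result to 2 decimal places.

Signed shortest Δλ from +139.82° to -147.54° is +72.64°.
Midpoint longitude = +139.82° + (+72.64°)/2 = +139.82° + 36.32° = +176.14°.
(The naïve average (+139.82 + -147.54)/2 = -3.86° is on the wrong side of the globe.)

176.14°E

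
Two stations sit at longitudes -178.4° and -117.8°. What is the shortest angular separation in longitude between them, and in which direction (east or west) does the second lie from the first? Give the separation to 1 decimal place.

60.6° east

Raw difference: -117.8 − -178.4 = 60.6°.
Normalise into (−180°, 180°]: 60.6° stays 60.6°.
Positive ⇒ the second point lies to the east; separation 60.6°.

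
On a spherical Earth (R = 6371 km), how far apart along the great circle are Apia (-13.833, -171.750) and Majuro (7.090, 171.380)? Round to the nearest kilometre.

2980 km

Δλ = 171.380 − -171.750 = 343.130°; wrapped into (−180°, 180°]: -16.870°.
Δφ = 7.090 − -13.833 = 20.923°.
a = sin²(Δφ/2) + cos φ₁ · cos φ₂ · sin²(Δλ/2) = 0.053703.
c = 2·atan2(√a, √(1−a)) = 0.46773 rad → d = 6371·c ≈ 2979.90 km.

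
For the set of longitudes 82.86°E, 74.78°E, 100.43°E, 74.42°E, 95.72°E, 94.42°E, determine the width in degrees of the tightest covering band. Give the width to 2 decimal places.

Sort the longitudes: +74.42°, +74.78°, +82.86°, +94.42°, +95.72°, +100.43°.
Eastward gaps between consecutive values (wrapping around): 0.36°, 8.08°, 11.56°, 1.30°, 4.71°, 333.99°.
Largest gap = 333.99° ⇒ minimal covering band is its complement: 360° − 333.99° = 26.01°.
Band runs from +74.42° eastward to +100.43°.

26.01°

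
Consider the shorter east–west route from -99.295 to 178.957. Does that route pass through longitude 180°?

Yes

Naïve |178.957 − -99.295| = 278.252° > 180°, so the shorter arc goes the other way round — across 180°.
Signed shortest Δλ = ((178.957 − -99.295 + 180) mod 360) − 180 = -81.748°.
Going west by 81.748° from -99.295° passes through 180° before reaching +178.957°.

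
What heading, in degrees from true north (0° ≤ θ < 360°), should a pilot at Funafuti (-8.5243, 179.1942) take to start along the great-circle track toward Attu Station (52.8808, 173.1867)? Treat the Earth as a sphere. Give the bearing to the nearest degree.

356°

Δλ = 173.1867 − 179.1942 = -6.0075°.
θ = atan2( sin Δλ · cos φ₂ , cos φ₁ · sin φ₂ − sin φ₁ · cos φ₂ · cos Δλ )
  = atan2(-0.06316, 0.87753) = -4.117° → normalised to [0°, 360°): 355.883°.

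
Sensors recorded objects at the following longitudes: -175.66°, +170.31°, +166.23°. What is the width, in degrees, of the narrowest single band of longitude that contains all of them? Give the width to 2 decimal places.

Sort the longitudes: -175.66°, +166.23°, +170.31°.
Eastward gaps between consecutive values (wrapping around): 341.89°, 4.08°, 14.03°.
Largest gap = 341.89° ⇒ minimal covering band is its complement: 360° − 341.89° = 18.11°.
Band runs from +166.23° eastward to -175.66°, crossing the antimeridian.

18.11°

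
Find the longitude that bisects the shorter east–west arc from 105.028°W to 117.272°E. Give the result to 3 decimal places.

Signed shortest Δλ from -105.028° to +117.272° is -137.700°.
Midpoint longitude = -105.028° + (-137.700°)/2 = -105.028° − 68.850° = -173.878°.
(The naïve average (-105.028 + +117.272)/2 = 6.122° is on the wrong side of the globe.)

173.878°W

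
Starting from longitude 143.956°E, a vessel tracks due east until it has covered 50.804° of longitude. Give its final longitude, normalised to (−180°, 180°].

Start at +143.956°; shift +50.804° → +194.760°.
+194.760° lies outside (−180°, 180°]; subtract 360° → -165.240°.

165.240°W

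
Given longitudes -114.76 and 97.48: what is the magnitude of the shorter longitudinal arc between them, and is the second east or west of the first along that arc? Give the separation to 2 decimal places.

Raw difference: 97.48 − -114.76 = 212.24°.
Normalise into (−180°, 180°]: 212.24° − 360° = -147.76°.
Negative ⇒ the second point lies to the west; separation 147.76°.

147.76° west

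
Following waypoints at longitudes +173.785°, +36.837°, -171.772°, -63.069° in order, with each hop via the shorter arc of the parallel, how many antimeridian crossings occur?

1

Leg 1: +173.785° → +36.837°, shortest Δλ = -136.948° (west) — does not cross 180°.
Leg 2: +36.837° → -171.772°, shortest Δλ = 151.391° (east) — crosses 180°.
Leg 3: -171.772° → -63.069°, shortest Δλ = 108.703° (east) — does not cross 180°.
Total crossings: 1.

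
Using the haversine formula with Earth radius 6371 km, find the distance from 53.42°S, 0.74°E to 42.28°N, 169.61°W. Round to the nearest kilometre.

Δλ = -169.61 − 0.74 = -170.35°.
Δφ = 42.28 − -53.42 = 95.70°.
a = sin²(Δφ/2) + cos φ₁ · cos φ₂ · sin²(Δλ/2) = 0.987460.
c = 2·atan2(√a, √(1−a)) = 2.91715 rad → d = 6371·c ≈ 18585.18 km.

18585 km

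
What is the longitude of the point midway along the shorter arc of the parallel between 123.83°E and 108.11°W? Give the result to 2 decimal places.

172.14°W

Signed shortest Δλ from +123.83° to -108.11° is +128.06°.
Midpoint longitude = +123.83° + (+128.06°)/2 = +123.83° + 64.03° = +187.86°.
Normalise into (−180°, 180°]: -172.14°.
(The naïve average (+123.83 + -108.11)/2 = 7.86° is on the wrong side of the globe.)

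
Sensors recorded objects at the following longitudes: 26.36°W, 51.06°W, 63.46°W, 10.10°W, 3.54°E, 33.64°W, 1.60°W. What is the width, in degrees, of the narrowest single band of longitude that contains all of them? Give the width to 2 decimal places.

67.00°

Sort the longitudes: -63.46°, -51.06°, -33.64°, -26.36°, -10.10°, -1.60°, +3.54°.
Eastward gaps between consecutive values (wrapping around): 12.40°, 17.42°, 7.28°, 16.26°, 8.50°, 5.14°, 293.00°.
Largest gap = 293.00° ⇒ minimal covering band is its complement: 360° − 293.00° = 67.00°.
Band runs from -63.46° eastward to +3.54°.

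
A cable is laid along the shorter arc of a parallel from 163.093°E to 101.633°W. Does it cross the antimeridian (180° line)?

Yes

Naïve |-101.633 − 163.093| = 264.726° > 180°, so the shorter arc goes the other way round — across 180°.
Signed shortest Δλ = ((-101.633 − 163.093 + 180) mod 360) − 180 = 95.274°.
Going east by 95.274° from +163.093° passes through 180° before reaching -101.633°.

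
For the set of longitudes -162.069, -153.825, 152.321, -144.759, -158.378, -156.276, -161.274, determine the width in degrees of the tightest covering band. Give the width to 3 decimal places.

Sort the longitudes: -162.069°, -161.274°, -158.378°, -156.276°, -153.825°, -144.759°, +152.321°.
Eastward gaps between consecutive values (wrapping around): 0.795°, 2.896°, 2.102°, 2.451°, 9.066°, 297.080°, 45.610°.
Largest gap = 297.080° ⇒ minimal covering band is its complement: 360° − 297.080° = 62.920°.
Band runs from +152.321° eastward to -144.759°, crossing the antimeridian.

62.920°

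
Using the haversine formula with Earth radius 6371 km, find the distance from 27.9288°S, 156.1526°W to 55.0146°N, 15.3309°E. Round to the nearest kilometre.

16926 km

Δλ = 15.3309 − -156.1526 = 171.4835°.
Δφ = 55.0146 − -27.9288 = 82.9434°.
a = sin²(Δφ/2) + cos φ₁ · cos φ₂ · sin²(Δλ/2) = 0.942370.
c = 2·atan2(√a, √(1−a)) = 2.65673 rad → d = 6371·c ≈ 16926.04 km.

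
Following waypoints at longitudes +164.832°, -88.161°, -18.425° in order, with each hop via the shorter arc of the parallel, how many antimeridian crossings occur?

Leg 1: +164.832° → -88.161°, shortest Δλ = 107.007° (east) — crosses 180°.
Leg 2: -88.161° → -18.425°, shortest Δλ = 69.736° (east) — does not cross 180°.
Total crossings: 1.

1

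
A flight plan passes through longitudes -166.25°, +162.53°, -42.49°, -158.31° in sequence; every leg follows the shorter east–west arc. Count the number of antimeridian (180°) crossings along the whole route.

Leg 1: -166.25° → +162.53°, shortest Δλ = -31.22° (west) — crosses 180°.
Leg 2: +162.53° → -42.49°, shortest Δλ = 154.98° (east) — crosses 180°.
Leg 3: -42.49° → -158.31°, shortest Δλ = -115.82° (west) — does not cross 180°.
Total crossings: 2.

2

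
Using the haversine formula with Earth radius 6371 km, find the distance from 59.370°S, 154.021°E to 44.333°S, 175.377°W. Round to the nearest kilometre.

2646 km

Δλ = -175.377 − 154.021 = -329.398°; wrapped into (−180°, 180°]: 30.602°.
Δφ = -44.333 − -59.370 = 15.037°.
a = sin²(Δφ/2) + cos φ₁ · cos φ₂ · sin²(Δλ/2) = 0.042499.
c = 2·atan2(√a, √(1−a)) = 0.41528 rad → d = 6371·c ≈ 2645.78 km.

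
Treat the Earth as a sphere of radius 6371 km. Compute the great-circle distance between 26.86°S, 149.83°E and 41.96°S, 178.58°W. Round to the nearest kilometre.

3321 km

Δλ = -178.58 − 149.83 = -328.41°; wrapped into (−180°, 180°]: 31.59°.
Δφ = -41.96 − -26.86 = -15.10°.
a = sin²(Δφ/2) + cos φ₁ · cos φ₂ · sin²(Δλ/2) = 0.066414.
c = 2·atan2(√a, √(1−a)) = 0.52130 rad → d = 6371·c ≈ 3321.22 km.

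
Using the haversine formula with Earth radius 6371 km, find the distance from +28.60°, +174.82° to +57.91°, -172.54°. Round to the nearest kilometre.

3403 km

Δλ = -172.54 − 174.82 = -347.36°; wrapped into (−180°, 180°]: 12.64°.
Δφ = 57.91 − 28.60 = 29.31°.
a = sin²(Δφ/2) + cos φ₁ · cos φ₂ · sin²(Δλ/2) = 0.069660.
c = 2·atan2(√a, √(1−a)) = 0.53419 rad → d = 6371·c ≈ 3403.35 km.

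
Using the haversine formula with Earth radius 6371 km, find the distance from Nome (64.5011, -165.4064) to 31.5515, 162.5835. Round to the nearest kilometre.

Δλ = 162.5835 − -165.4064 = 327.9899°; wrapped into (−180°, 180°]: -32.0101°.
Δφ = 31.5515 − 64.5011 = -32.9496°.
a = sin²(Δφ/2) + cos φ₁ · cos φ₂ · sin²(Δλ/2) = 0.108315.
c = 2·atan2(√a, √(1−a)) = 0.67073 rad → d = 6371·c ≈ 4273.19 km.

4273 km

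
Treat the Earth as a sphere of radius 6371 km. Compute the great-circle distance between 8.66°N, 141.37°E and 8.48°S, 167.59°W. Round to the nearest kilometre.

Δλ = -167.59 − 141.37 = -308.96°; wrapped into (−180°, 180°]: 51.04°.
Δφ = -8.48 − 8.66 = -17.14°.
a = sin²(Δφ/2) + cos φ₁ · cos φ₂ · sin²(Δλ/2) = 0.203695.
c = 2·atan2(√a, √(1−a)) = 0.93650 rad → d = 6371·c ≈ 5966.45 km.

5966 km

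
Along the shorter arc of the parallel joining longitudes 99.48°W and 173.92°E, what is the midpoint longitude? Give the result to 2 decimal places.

142.78°W

Signed shortest Δλ from -99.48° to +173.92° is -86.60°.
Midpoint longitude = -99.48° + (-86.60°)/2 = -99.48° − 43.30° = -142.78°.
(The naïve average (-99.48 + +173.92)/2 = 37.22° is on the wrong side of the globe.)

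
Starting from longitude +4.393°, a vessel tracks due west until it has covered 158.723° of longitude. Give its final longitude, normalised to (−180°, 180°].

Start at +4.393°; shift −158.723° → -154.330°.
-154.330° already lies in (−180°, 180°].

-154.330°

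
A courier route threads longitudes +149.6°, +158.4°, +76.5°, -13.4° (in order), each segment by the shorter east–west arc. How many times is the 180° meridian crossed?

0

Leg 1: +149.6° → +158.4°, shortest Δλ = 8.8° (east) — does not cross 180°.
Leg 2: +158.4° → +76.5°, shortest Δλ = -81.9° (west) — does not cross 180°.
Leg 3: +76.5° → -13.4°, shortest Δλ = -89.9° (west) — does not cross 180°.
Total crossings: 0.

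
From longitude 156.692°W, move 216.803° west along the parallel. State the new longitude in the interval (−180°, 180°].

Start at -156.692°; shift −216.803° → -373.495°.
-373.495° lies outside (−180°, 180°]; add 360° → -13.495°.

13.495°W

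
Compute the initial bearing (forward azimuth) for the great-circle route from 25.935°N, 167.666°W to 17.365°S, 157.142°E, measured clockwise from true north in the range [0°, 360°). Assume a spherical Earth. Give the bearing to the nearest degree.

222°

Δλ = 157.142 − -167.666 = 324.808°; wrapped into (−180°, 180°]: -35.192°.
θ = atan2( sin Δλ · cos φ₂ , cos φ₁ · sin φ₂ − sin φ₁ · cos φ₂ · cos Δλ )
  = atan2(-0.55005, -0.60952) = -137.936° → normalised to [0°, 360°): 222.064°.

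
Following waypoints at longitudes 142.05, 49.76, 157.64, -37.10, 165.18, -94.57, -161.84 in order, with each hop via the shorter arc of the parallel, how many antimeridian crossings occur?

Leg 1: +142.05° → +49.76°, shortest Δλ = -92.29° (west) — does not cross 180°.
Leg 2: +49.76° → +157.64°, shortest Δλ = 107.88° (east) — does not cross 180°.
Leg 3: +157.64° → -37.10°, shortest Δλ = 165.26° (east) — crosses 180°.
Leg 4: -37.10° → +165.18°, shortest Δλ = -157.72° (west) — crosses 180°.
Leg 5: +165.18° → -94.57°, shortest Δλ = 100.25° (east) — crosses 180°.
Leg 6: -94.57° → -161.84°, shortest Δλ = -67.27° (west) — does not cross 180°.
Total crossings: 3.

3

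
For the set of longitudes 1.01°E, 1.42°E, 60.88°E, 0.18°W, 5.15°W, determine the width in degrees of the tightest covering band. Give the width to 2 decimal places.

66.03°

Sort the longitudes: -5.15°, -0.18°, +1.01°, +1.42°, +60.88°.
Eastward gaps between consecutive values (wrapping around): 4.97°, 1.19°, 0.41°, 59.46°, 293.97°.
Largest gap = 293.97° ⇒ minimal covering band is its complement: 360° − 293.97° = 66.03°.
Band runs from -5.15° eastward to +60.88°.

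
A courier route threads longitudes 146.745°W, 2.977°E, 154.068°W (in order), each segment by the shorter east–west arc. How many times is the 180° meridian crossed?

Leg 1: -146.745° → +2.977°, shortest Δλ = 149.722° (east) — does not cross 180°.
Leg 2: +2.977° → -154.068°, shortest Δλ = -157.045° (west) — does not cross 180°.
Total crossings: 0.

0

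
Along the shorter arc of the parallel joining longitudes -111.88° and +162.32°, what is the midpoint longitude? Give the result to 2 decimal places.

-154.78°

Signed shortest Δλ from -111.88° to +162.32° is -85.80°.
Midpoint longitude = -111.88° + (-85.80°)/2 = -111.88° − 42.90° = -154.78°.
(The naïve average (-111.88 + +162.32)/2 = 25.22° is on the wrong side of the globe.)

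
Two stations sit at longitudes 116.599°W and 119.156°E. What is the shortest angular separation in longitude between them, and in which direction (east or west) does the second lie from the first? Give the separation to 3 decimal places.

Raw difference: 119.156 − -116.599 = 235.755°.
Normalise into (−180°, 180°]: 235.755° − 360° = -124.245°.
Negative ⇒ the second point lies to the west; separation 124.245°.

124.245° west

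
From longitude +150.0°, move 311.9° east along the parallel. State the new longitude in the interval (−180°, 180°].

Start at +150.0°; shift +311.9° → +461.9°.
+461.9° lies outside (−180°, 180°]; subtract 360° → +101.9°.

+101.9°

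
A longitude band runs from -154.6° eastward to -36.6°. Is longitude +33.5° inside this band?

Band width going east from -154.6° to -36.6°: ((-36.6 − -154.6) mod 360) = 118.0°.
Offset of +33.5° east of the west edge: ((33.5 − -154.6) mod 360) = 188.1°.
188.1° > 118.0° ⇒ outside.

No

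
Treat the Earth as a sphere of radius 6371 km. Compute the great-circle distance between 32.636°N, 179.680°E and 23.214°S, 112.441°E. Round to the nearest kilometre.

9454 km

Δλ = 112.441 − 179.680 = -67.239°.
Δφ = -23.214 − 32.636 = -55.850°.
a = sin²(Δφ/2) + cos φ₁ · cos φ₂ · sin²(Δλ/2) = 0.456574.
c = 2·atan2(√a, √(1−a)) = 1.48383 rad → d = 6371·c ≈ 9453.51 km.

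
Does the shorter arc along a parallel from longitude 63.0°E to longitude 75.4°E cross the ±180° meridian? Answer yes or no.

Signed shortest Δλ = ((75.4 − 63.0 + 180) mod 360) − 180 = 12.4°.
Going east by 12.4° from +63.0° reaches +75.4° without touching 180°.

No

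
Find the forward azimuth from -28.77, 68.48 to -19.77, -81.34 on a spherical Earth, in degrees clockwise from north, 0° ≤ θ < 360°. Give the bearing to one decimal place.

214.5°

Δλ = -81.34 − 68.48 = -149.82°.
θ = atan2( sin Δλ · cos φ₂ , cos φ₁ · sin φ₂ − sin φ₁ · cos φ₂ · cos Δλ )
  = atan2(-0.47309, -0.68802) = -145.487° → normalised to [0°, 360°): 214.513°.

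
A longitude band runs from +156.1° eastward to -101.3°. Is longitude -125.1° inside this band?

Yes

Band width going east from +156.1° to -101.3°: ((-101.3 − 156.1) mod 360) = 102.6°.
Offset of -125.1° east of the west edge: ((-125.1 − 156.1) mod 360) = 78.8°.
78.8° ≤ 102.6° ⇒ inside.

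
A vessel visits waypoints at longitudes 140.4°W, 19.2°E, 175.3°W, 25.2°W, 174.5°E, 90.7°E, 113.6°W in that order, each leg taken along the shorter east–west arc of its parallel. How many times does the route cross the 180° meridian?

Leg 1: -140.4° → +19.2°, shortest Δλ = 159.6° (east) — does not cross 180°.
Leg 2: +19.2° → -175.3°, shortest Δλ = 165.5° (east) — crosses 180°.
Leg 3: -175.3° → -25.2°, shortest Δλ = 150.1° (east) — does not cross 180°.
Leg 4: -25.2° → +174.5°, shortest Δλ = -160.3° (west) — crosses 180°.
Leg 5: +174.5° → +90.7°, shortest Δλ = -83.8° (west) — does not cross 180°.
Leg 6: +90.7° → -113.6°, shortest Δλ = 155.7° (east) — crosses 180°.
Total crossings: 3.

3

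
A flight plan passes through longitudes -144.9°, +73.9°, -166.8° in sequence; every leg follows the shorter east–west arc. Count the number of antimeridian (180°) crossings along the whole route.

Leg 1: -144.9° → +73.9°, shortest Δλ = -141.2° (west) — crosses 180°.
Leg 2: +73.9° → -166.8°, shortest Δλ = 119.3° (east) — crosses 180°.
Total crossings: 2.

2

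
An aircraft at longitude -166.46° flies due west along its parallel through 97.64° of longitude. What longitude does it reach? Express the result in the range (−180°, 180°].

+95.90°

Start at -166.46°; shift −97.64° → -264.10°.
-264.10° lies outside (−180°, 180°]; add 360° → +95.90°.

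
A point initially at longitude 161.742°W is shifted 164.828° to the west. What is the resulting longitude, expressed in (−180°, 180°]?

Start at -161.742°; shift −164.828° → -326.570°.
-326.570° lies outside (−180°, 180°]; add 360° → +33.430°.

33.430°E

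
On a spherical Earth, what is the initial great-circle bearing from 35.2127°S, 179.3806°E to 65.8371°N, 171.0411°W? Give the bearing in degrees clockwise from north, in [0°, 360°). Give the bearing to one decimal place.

Δλ = -171.0411 − 179.3806 = -350.4217°; wrapped into (−180°, 180°]: 9.5783°.
θ = atan2( sin Δλ · cos φ₂ , cos φ₁ · sin φ₂ − sin φ₁ · cos φ₂ · cos Δλ )
  = atan2(0.06811, 0.97817) = 3.983° → normalised to [0°, 360°): 3.983°.

4.0°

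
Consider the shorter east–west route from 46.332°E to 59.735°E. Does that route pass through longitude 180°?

No

Signed shortest Δλ = ((59.735 − 46.332 + 180) mod 360) − 180 = 13.403°.
Going east by 13.403° from +46.332° reaches +59.735° without touching 180°.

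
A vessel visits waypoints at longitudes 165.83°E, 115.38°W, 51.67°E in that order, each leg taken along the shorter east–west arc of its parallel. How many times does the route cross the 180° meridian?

Leg 1: +165.83° → -115.38°, shortest Δλ = 78.79° (east) — crosses 180°.
Leg 2: -115.38° → +51.67°, shortest Δλ = 167.05° (east) — does not cross 180°.
Total crossings: 1.

1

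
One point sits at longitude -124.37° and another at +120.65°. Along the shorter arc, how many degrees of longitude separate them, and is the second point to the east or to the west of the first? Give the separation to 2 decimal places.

114.98° west

Raw difference: 120.65 − -124.37 = 245.02°.
Normalise into (−180°, 180°]: 245.02° − 360° = -114.98°.
Negative ⇒ the second point lies to the west; separation 114.98°.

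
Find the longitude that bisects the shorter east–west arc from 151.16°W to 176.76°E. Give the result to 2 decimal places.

167.20°W

Signed shortest Δλ from -151.16° to +176.76° is -32.08°.
Midpoint longitude = -151.16° + (-32.08°)/2 = -151.16° − 16.04° = -167.20°.
(The naïve average (-151.16 + +176.76)/2 = 12.8° is on the wrong side of the globe.)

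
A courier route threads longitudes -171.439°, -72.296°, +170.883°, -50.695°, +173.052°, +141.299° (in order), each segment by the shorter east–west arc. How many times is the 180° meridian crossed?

Leg 1: -171.439° → -72.296°, shortest Δλ = 99.143° (east) — does not cross 180°.
Leg 2: -72.296° → +170.883°, shortest Δλ = -116.821° (west) — crosses 180°.
Leg 3: +170.883° → -50.695°, shortest Δλ = 138.422° (east) — crosses 180°.
Leg 4: -50.695° → +173.052°, shortest Δλ = -136.253° (west) — crosses 180°.
Leg 5: +173.052° → +141.299°, shortest Δλ = -31.753° (west) — does not cross 180°.
Total crossings: 3.

3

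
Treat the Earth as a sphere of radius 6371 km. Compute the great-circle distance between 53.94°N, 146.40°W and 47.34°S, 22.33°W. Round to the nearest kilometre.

16110 km

Δλ = -22.33 − -146.40 = 124.07°.
Δφ = -47.34 − 53.94 = -101.28°.
a = sin²(Δφ/2) + cos φ₁ · cos φ₂ · sin²(Δλ/2) = 0.908973.
c = 2·atan2(√a, √(1−a)) = 2.52863 rad → d = 6371·c ≈ 16109.88 km.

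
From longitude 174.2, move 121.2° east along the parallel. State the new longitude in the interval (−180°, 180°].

Start at +174.2°; shift +121.2° → +295.4°.
+295.4° lies outside (−180°, 180°]; subtract 360° → -64.6°.

-64.6°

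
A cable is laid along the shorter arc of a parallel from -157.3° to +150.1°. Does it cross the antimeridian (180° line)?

Yes

Naïve |150.1 − -157.3| = 307.4° > 180°, so the shorter arc goes the other way round — across 180°.
Signed shortest Δλ = ((150.1 − -157.3 + 180) mod 360) − 180 = -52.6°.
Going west by 52.6° from -157.3° passes through 180° before reaching +150.1°.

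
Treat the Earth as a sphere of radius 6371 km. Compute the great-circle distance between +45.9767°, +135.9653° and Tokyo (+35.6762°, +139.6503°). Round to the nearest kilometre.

1186 km

Δλ = 139.6503 − 135.9653 = 3.6850°.
Δφ = 35.6762 − 45.9767 = -10.3005°.
a = sin²(Δφ/2) + cos φ₁ · cos φ₂ · sin²(Δλ/2) = 0.008642.
c = 2·atan2(√a, √(1−a)) = 0.18619 rad → d = 6371·c ≈ 1186.23 km.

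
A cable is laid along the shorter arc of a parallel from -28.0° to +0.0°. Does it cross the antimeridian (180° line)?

No

Signed shortest Δλ = ((0.0 − -28.0 + 180) mod 360) − 180 = 28.0°.
Going east by 28.0° from -28.0° reaches +0.0° without touching 180°.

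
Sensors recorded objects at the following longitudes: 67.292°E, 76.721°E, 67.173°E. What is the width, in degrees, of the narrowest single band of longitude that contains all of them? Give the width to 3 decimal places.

Sort the longitudes: +67.173°, +67.292°, +76.721°.
Eastward gaps between consecutive values (wrapping around): 0.119°, 9.429°, 350.452°.
Largest gap = 350.452° ⇒ minimal covering band is its complement: 360° − 350.452° = 9.548°.
Band runs from +67.173° eastward to +76.721°.

9.548°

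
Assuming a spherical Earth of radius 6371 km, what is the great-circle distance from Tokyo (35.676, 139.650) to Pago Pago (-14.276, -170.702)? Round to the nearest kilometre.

7621 km

Δλ = -170.702 − 139.650 = -310.352°; wrapped into (−180°, 180°]: 49.648°.
Δφ = -14.276 − 35.676 = -49.952°.
a = sin²(Δφ/2) + cos φ₁ · cos φ₂ · sin²(Δλ/2) = 0.317044.
c = 2·atan2(√a, √(1−a)) = 1.19618 rad → d = 6371·c ≈ 7620.89 km.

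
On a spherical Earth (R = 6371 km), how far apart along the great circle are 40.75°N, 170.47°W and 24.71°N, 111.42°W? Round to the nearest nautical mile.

3073 nmi

Δλ = -111.42 − -170.47 = 59.05°.
Δφ = 24.71 − 40.75 = -16.04°.
a = sin²(Δφ/2) + cos φ₁ · cos φ₂ · sin²(Δλ/2) = 0.186598.
c = 2·atan2(√a, √(1−a)) = 0.89335 rad → d = 6371·c ≈ 5691.54 km ≈ 3073.19 nmi.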